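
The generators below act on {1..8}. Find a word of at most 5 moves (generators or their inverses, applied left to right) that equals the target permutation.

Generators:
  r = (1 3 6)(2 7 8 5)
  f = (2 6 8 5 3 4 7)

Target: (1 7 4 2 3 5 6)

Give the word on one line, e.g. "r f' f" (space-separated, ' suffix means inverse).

r' r' f f

  after r': (1 6 3)(2 5 8 7)
  after r': (1 3 6)(2 8)(5 7)
  after f: (1 4 7 3 8 6)(2 5)
  after f: (1 7 4 2 3 5 6)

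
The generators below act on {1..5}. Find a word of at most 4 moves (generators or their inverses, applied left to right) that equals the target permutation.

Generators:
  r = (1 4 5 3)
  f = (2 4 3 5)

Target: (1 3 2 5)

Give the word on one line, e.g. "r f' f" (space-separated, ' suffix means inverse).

r' r' f'

  after r': (1 3 5 4)
  after r': (1 5)(3 4)
  after f': (1 3 2 5)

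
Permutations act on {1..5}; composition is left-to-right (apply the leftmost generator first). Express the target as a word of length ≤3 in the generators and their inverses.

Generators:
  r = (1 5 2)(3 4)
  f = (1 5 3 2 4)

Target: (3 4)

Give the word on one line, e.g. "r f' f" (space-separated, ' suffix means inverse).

r r r

  after r: (1 5 2)(3 4)
  after r: (1 2 5)
  after r: (3 4)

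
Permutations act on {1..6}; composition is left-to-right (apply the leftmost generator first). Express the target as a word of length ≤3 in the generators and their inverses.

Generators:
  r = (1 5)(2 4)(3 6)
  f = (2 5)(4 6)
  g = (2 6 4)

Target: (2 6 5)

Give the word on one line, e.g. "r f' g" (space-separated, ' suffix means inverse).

g g f

  after g: (2 6 4)
  after g: (2 4 6)
  after f: (2 6 5)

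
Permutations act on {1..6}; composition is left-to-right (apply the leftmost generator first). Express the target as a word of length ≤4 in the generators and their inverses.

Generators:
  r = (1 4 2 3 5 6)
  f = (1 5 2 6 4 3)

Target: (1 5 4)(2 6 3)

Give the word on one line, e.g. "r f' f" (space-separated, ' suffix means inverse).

f' r

  after f': (1 3 4 6 2 5)
  after r: (1 5 4)(2 6 3)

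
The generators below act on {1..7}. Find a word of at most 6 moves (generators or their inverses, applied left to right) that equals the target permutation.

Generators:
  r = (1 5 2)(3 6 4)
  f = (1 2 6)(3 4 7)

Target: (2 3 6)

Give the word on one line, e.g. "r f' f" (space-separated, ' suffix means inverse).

r f f r f'

  after r: (1 5 2)(3 6 4)
  after f: (1 5 6 7 3)
  after f: (1 5)(2 6 3)(4 7)
  after r: (1 2 4 7 3)
  after f': (2 3 6)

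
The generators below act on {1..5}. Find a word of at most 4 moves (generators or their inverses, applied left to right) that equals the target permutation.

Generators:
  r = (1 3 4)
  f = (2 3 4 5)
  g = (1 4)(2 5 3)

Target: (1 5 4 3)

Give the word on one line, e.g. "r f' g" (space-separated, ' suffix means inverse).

  after f: (2 3 4 5)
  after g': (1 4 2 5 3)
  after f: (1 5 4 3)

f g' f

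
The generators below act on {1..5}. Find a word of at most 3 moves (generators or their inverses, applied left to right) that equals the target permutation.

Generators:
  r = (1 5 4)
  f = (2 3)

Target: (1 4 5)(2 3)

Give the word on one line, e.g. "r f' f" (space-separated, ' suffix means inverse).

  after r': (1 4 5)
  after f: (1 4 5)(2 3)

r' f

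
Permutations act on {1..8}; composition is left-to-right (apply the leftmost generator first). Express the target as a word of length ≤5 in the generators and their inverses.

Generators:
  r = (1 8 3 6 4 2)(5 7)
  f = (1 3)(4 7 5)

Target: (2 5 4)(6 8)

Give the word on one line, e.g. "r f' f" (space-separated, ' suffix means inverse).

f' f' r' f r

  after f': (1 3)(4 5 7)
  after f': (4 7 5)
  after r': (1 2 4 5 6 3 8)
  after f: (1 2 7 5 6)(3 8)
  after r: (2 5 4)(6 8)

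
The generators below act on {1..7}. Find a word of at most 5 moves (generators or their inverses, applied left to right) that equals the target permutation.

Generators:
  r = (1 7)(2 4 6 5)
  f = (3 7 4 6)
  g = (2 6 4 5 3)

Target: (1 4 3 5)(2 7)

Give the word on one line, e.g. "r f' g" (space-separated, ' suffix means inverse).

  after g: (2 6 4 5 3)
  after f: (2 3)(4 5 7)
  after r': (1 7 2 3 5)(4 6)
  after f: (1 4 3 5)(2 7)

g f r' f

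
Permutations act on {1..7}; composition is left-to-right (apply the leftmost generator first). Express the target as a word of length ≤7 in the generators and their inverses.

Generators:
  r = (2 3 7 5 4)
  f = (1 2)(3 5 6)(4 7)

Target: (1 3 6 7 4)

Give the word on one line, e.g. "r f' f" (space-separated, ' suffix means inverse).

  after f: (1 2)(3 5 6)(4 7)
  after r: (1 3 4 5 6 7 2)
  after r: (1 7 3 2)(5 6)
  after r: (1 5 6 4 2)
  after f': (1 3 6 7 4)

f r r r f'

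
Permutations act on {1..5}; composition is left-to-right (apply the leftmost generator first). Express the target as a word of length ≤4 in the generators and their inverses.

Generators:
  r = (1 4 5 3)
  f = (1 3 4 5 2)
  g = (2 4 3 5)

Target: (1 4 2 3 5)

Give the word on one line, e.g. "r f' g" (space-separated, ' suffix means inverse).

r g' r' g

  after r: (1 4 5 3)
  after g': (1 2 5 4 3)
  after r': (1 2 4 5)
  after g: (1 4 2 3 5)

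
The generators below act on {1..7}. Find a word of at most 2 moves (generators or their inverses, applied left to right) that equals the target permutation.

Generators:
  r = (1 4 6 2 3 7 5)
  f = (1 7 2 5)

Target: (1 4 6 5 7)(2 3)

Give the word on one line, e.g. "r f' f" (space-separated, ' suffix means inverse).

r f

  after r: (1 4 6 2 3 7 5)
  after f: (1 4 6 5 7)(2 3)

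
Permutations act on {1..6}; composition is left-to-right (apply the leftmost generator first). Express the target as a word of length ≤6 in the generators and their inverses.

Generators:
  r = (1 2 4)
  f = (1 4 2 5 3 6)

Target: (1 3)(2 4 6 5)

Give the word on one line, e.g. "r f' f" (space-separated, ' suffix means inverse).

  after f: (1 4 2 5 3 6)
  after f: (1 2 3)(4 5 6)
  after f: (1 5)(2 6)(3 4)
  after f: (1 3 2)(4 6 5)
  after r': (1 3)(2 4 6 5)

f f f f r'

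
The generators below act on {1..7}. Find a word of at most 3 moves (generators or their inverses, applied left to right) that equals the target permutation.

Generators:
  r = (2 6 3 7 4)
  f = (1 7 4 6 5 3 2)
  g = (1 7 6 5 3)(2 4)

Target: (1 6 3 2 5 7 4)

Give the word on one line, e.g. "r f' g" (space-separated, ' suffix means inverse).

  after f': (1 2 3 5 6 4 7)
  after f': (1 3 6 7 2 5 4)
  after r': (1 6 3 2 5 7 4)

f' f' r'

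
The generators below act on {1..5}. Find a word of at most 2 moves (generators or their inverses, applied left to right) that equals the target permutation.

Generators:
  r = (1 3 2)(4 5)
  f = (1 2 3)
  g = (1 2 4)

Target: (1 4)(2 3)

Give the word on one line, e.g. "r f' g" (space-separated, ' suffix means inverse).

f g

  after f: (1 2 3)
  after g: (1 4)(2 3)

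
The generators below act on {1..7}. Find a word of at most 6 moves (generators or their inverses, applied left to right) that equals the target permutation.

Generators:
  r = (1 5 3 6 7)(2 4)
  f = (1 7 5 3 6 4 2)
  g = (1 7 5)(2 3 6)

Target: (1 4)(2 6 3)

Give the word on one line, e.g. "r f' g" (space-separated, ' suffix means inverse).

f' r g g

  after f': (1 2 4 6 3 5 7)
  after r: (1 4 7 5)
  after g: (1 4 5 7)(2 3 6)
  after g: (1 4)(2 6 3)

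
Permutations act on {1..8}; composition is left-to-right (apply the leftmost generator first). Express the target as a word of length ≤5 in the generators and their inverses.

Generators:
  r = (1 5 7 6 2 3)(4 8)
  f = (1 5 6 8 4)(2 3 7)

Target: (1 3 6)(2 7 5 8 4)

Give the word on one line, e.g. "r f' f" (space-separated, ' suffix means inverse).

  after r': (1 3 2 6 7 5)(4 8)
  after f': (1 2 5 4 6 3 7)
  after r: (1 3 6)(2 7 5 8 4)

r' f' r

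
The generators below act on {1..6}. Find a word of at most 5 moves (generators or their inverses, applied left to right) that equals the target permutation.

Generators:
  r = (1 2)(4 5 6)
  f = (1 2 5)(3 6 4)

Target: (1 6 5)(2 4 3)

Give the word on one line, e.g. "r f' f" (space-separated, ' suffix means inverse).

f' r f r'

  after f': (1 5 2)(3 4 6)
  after r: (1 6 3 5)
  after f: (1 4 3)(2 5)
  after r': (1 6 5)(2 4 3)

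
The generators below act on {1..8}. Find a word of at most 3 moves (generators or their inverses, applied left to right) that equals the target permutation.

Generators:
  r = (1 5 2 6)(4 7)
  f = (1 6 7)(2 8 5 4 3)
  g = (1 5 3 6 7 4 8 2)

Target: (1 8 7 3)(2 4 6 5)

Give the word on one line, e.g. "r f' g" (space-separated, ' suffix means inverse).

g' g'

  after g': (1 2 8 4 7 6 3 5)
  after g': (1 8 7 3)(2 4 6 5)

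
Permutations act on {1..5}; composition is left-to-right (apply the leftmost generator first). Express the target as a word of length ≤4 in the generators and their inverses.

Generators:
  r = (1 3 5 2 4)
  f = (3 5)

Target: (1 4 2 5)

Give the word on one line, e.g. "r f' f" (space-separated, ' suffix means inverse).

  after f': (3 5)
  after r': (1 4 2 5)
  after f': (1 4 2 3 5)
  after f': (1 4 2 5)

f' r' f' f'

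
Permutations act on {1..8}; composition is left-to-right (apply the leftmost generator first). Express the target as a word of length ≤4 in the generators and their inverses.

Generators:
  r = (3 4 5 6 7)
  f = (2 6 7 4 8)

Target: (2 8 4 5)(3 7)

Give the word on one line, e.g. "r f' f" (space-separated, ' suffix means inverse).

r f'

  after r: (3 4 5 6 7)
  after f': (2 8 4 5)(3 7)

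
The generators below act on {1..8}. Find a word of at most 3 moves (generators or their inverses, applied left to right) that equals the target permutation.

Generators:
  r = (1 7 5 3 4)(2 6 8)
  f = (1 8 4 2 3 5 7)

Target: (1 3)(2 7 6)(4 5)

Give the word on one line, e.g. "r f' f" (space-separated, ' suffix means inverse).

f f r'

  after f: (1 8 4 2 3 5 7)
  after f: (1 4 3 7 8 2 5)
  after r': (1 3)(2 7 6)(4 5)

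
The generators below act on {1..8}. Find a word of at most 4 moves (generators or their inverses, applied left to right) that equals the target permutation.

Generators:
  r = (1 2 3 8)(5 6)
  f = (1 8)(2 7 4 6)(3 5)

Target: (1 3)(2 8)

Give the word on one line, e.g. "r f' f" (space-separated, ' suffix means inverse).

r r

  after r: (1 2 3 8)(5 6)
  after r: (1 3)(2 8)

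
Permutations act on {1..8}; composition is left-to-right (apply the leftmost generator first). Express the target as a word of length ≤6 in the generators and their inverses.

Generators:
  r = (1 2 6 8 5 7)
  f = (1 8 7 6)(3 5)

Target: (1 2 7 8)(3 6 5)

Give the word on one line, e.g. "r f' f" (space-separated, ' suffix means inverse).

f' r' f f

  after f': (1 6 7 8)(3 5)
  after r': (1 2)(3 8 7 6 5)
  after f: (1 2 8 6 3 7)
  after f: (1 2 7 8)(3 6 5)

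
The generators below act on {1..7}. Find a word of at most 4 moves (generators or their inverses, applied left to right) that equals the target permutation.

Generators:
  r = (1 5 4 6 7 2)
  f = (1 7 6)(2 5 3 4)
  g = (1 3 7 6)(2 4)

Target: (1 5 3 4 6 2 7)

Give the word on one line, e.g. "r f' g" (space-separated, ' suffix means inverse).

  after g: (1 3 7 6)(2 4)
  after r: (1 3 2 6 5 4)
  after f': (1 5 3 4 6 2 7)

g r f'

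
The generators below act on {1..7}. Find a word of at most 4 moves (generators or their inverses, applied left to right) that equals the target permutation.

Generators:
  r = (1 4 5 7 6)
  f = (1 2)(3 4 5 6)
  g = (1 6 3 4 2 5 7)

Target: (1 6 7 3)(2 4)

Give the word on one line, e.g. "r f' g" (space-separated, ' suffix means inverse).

f' r' f g

  after f': (1 2)(3 6 5 4)
  after r': (1 2 6 4 3 7 5)
  after f: (2 3 7 6 5)
  after g: (1 6 7 3)(2 4)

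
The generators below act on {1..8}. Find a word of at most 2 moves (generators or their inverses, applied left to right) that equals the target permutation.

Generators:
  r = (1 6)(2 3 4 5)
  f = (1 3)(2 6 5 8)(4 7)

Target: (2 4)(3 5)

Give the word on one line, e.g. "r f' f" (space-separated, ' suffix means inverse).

r' r'

  after r': (1 6)(2 5 4 3)
  after r': (2 4)(3 5)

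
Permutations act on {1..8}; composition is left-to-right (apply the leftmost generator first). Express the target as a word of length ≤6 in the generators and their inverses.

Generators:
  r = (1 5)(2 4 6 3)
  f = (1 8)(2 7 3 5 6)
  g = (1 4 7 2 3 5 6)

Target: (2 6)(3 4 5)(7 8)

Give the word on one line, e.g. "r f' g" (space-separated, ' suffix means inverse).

  after f: (1 8)(2 7 3 5 6)
  after g: (1 8 4 7 5)(3 6)
  after g: (1 8 7 6 5 4 2 3)
  after g: (1 8 2 5 7)(3 4)
  after f: (2 6)(3 4 5)(7 8)

f g g g f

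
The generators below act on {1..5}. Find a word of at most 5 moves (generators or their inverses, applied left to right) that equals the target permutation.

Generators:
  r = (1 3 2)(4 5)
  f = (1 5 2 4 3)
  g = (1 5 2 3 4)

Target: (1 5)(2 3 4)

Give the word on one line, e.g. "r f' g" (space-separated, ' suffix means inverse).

f' g r g' f

  after f': (1 3 4 2 5)
  after g: (1 4 3)
  after r: (1 5 4 2)
  after g': (2 4 5 3)
  after f: (1 5)(2 3 4)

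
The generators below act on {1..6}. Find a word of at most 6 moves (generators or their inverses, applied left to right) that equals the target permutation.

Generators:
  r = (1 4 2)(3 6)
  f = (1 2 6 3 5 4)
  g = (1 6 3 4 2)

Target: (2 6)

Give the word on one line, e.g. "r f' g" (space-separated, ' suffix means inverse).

  after r: (1 4 2)(3 6)
  after g: (1 2 6 4)
  after r': (1 4 2 3 6)
  after r': (2 6)

r g r' r'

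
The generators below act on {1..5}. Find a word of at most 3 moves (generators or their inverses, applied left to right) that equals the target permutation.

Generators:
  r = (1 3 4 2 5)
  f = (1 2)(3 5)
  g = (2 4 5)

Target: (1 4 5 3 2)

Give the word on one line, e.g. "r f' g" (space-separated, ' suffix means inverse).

  after f': (1 2)(3 5)
  after g: (1 4 5 3 2)

f' g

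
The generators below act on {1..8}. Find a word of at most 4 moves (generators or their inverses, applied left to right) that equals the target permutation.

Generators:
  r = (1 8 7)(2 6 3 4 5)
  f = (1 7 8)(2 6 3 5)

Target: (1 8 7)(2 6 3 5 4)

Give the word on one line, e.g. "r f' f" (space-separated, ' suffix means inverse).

r' f' f'

  after r': (1 7 8)(2 5 4 3 6)
  after f': (2 3)(4 6 5)
  after f': (1 8 7)(2 6 3 5 4)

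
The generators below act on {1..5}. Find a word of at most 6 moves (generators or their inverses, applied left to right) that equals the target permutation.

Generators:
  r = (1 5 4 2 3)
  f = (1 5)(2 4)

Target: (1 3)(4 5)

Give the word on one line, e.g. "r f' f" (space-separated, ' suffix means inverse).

r r f r f

  after r: (1 5 4 2 3)
  after r: (1 4 3 5 2)
  after f: (1 2 5 4 3)
  after r: (1 3 5 2 4)
  after f: (1 3)(4 5)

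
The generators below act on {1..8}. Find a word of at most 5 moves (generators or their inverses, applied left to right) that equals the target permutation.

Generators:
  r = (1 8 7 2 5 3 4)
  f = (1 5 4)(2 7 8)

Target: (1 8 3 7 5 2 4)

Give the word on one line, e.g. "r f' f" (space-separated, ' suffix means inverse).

r r r f r'

  after r: (1 8 7 2 5 3 4)
  after r: (1 7 5 4 8 2 3)
  after r: (1 2 4 7 3 8 5)
  after f: (1 7 3 2)(4 8)
  after r': (1 8 3 7 5 2 4)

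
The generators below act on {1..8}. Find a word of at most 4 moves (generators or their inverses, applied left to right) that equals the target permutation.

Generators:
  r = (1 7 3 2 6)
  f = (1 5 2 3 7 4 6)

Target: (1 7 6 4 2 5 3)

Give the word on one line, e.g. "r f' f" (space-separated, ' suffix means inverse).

  after f': (1 6 4 7 3 2 5)
  after r': (1 2 5 6 4)
  after r': (1 3 7)(2 5)(4 6)
  after r': (1 7 6 4 2 5 3)

f' r' r' r'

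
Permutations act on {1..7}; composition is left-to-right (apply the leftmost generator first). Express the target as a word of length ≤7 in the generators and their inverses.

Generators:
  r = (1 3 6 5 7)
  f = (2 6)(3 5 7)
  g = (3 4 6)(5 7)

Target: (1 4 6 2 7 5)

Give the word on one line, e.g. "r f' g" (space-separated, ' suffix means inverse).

  after r: (1 3 6 5 7)
  after g: (1 4 6 7)
  after f: (1 4 2 6 3 5 7)
  after r: (1 4 2 5)(3 7)
  after f: (1 4 6 2 7 5)

r g f r f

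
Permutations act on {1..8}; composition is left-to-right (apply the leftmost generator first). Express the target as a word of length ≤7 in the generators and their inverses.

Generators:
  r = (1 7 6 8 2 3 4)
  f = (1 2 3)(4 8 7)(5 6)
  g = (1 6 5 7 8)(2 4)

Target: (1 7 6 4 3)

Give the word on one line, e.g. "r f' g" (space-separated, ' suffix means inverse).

  after r': (1 4 3 2 8 6 7)
  after f: (1 8 5 6 4)(2 7)
  after r': (1 6 3 2)(5 7 8)
  after g': (2 8 6 3 4)
  after r: (1 7 6 4 3)

r' f r' g' r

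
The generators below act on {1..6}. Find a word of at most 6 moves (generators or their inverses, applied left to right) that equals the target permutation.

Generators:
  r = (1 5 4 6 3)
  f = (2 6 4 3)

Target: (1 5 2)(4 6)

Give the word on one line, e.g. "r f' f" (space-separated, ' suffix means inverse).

  after f': (2 3 4 6)
  after r: (1 5 4 3 6 2)
  after f': (1 5 6 3 2)
  after f': (1 5 2)(4 6)

f' r f' f'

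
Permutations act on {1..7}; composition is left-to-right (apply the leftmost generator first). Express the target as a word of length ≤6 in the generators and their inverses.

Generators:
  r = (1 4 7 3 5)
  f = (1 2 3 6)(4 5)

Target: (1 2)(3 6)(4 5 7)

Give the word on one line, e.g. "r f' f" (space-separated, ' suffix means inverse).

  after r: (1 4 7 3 5)
  after f': (1 5 6 3 4 7 2)
  after f': (1 4 7)(2 6)(3 5)
  after r': (2 6)(5 7)
  after f: (1 2)(3 6)(4 5 7)

r f' f' r' f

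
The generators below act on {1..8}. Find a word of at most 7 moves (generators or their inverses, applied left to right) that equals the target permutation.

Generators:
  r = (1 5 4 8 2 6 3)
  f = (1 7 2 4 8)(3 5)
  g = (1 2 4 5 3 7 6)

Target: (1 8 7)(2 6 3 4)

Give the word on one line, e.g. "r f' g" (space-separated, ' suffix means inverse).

  after g: (1 2 4 5 3 7 6)
  after g: (1 4 3 6 2 5 7)
  after r: (1 8 2 4)(5 7)
  after f': (1 4 8 7 3 5)
  after r: (1 8 7)(2 6 3 4)

g g r f' r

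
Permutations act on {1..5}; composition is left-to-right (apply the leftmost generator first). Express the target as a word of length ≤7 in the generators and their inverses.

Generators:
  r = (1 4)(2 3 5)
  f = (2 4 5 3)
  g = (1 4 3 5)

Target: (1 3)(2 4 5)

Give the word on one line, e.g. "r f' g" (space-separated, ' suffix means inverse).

  after r': (1 4)(2 5 3)
  after g: (1 3 2)
  after f: (1 2)(3 4 5)
  after f: (1 4 3 5 2)
  after g: (1 3)(2 4 5)

r' g f f g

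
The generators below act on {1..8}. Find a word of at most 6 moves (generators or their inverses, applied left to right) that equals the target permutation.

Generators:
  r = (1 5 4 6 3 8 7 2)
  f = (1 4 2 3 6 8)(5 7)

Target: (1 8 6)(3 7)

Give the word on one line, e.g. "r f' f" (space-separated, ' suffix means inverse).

f r r r

  after f: (1 4 2 3 6 8)(5 7)
  after r: (1 6 7 4)(2 8 5)
  after r: (1 3 8 4 5)(2 7 6)
  after r: (1 8 6)(3 7)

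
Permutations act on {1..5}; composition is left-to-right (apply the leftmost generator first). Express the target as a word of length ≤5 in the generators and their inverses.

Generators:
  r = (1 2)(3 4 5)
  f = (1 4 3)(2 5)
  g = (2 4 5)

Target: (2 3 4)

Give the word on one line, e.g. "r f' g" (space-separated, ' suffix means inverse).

  after r': (1 2)(3 5 4)
  after f': (1 5)(2 3)
  after r: (1 3)(2 4 5)
  after f: (2 3 4)

r' f' r f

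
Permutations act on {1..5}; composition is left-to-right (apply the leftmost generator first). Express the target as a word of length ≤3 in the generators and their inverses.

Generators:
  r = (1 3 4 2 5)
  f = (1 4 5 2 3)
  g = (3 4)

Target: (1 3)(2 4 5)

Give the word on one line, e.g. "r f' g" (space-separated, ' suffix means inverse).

f g'

  after f: (1 4 5 2 3)
  after g': (1 3)(2 4 5)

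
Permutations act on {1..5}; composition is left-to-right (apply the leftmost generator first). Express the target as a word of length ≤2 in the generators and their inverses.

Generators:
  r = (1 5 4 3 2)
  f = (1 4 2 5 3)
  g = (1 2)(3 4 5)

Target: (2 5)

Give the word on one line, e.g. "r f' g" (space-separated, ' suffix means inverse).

r' g'

  after r': (1 2 3 4 5)
  after g': (2 5)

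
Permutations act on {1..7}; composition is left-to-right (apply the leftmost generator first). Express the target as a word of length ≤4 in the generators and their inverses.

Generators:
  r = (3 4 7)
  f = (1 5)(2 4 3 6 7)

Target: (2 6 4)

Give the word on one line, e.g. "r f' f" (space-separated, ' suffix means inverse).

f r' r' f'

  after f: (1 5)(2 4 3 6 7)
  after r': (1 5)(2 3 6 4 7)
  after r': (1 5)(2 7)(3 6)
  after f': (2 6 4)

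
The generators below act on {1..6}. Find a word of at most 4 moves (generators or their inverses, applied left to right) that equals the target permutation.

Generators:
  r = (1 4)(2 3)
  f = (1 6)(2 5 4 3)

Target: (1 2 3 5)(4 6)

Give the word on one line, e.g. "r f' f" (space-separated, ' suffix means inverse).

  after r: (1 4)(2 3)
  after f: (1 3 5 4 6)
  after r: (1 2 3 5)(4 6)

r f r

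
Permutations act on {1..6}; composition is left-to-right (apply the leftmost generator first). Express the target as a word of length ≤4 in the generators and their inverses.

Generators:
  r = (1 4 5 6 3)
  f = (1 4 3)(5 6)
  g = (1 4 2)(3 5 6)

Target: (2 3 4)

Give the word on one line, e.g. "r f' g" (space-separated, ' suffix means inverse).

g r'

  after g: (1 4 2)(3 5 6)
  after r': (2 3 4)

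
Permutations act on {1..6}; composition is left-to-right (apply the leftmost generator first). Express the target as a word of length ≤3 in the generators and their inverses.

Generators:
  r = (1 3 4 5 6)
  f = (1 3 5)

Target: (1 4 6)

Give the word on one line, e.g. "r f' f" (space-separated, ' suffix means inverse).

  after r: (1 3 4 5 6)
  after r: (1 4 6 3 5)
  after f': (1 4 6)

r r f'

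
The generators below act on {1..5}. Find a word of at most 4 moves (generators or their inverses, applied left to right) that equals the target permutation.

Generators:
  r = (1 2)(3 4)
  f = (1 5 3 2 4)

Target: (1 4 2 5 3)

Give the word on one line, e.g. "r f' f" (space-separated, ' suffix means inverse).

r' f

  after r': (1 2)(3 4)
  after f: (1 4 2 5 3)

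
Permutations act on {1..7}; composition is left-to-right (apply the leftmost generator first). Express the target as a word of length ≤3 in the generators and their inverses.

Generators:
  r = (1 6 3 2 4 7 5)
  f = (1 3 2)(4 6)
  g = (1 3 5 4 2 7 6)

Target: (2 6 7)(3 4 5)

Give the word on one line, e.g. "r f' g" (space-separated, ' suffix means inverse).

  after f': (1 2 3)(4 6)
  after f': (1 3 2)
  after g': (2 6 7)(3 4 5)

f' f' g'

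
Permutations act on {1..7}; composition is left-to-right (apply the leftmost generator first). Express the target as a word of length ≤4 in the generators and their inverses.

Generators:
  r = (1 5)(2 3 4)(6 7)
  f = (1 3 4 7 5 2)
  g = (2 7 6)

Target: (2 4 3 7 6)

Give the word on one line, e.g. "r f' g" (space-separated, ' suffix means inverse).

  after r: (1 5)(2 3 4)(6 7)
  after r: (2 4 3)
  after g': (2 4 3 6 7)
  after g': (2 4 3 7 6)

r r g' g'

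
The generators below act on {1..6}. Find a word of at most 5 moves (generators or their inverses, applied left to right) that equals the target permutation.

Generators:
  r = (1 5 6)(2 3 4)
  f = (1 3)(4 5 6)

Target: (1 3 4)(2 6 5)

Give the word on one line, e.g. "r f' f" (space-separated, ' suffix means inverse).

  after r': (1 6 5)(2 4 3)
  after r': (1 5 6)(2 3 4)
  after f: (1 6 3 5 4 2)
  after r: (2 5)(3 6 4)
  after f: (1 3 4)(2 6 5)

r' r' f r f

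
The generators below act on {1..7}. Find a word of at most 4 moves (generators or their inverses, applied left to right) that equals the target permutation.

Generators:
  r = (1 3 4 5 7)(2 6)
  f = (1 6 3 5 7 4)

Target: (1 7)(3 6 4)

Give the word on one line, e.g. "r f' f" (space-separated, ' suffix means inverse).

  after f': (1 4 7 5 3 6)
  after r: (1 5 4)(2 6 3)
  after r: (1 7)(3 6 4)

f' r r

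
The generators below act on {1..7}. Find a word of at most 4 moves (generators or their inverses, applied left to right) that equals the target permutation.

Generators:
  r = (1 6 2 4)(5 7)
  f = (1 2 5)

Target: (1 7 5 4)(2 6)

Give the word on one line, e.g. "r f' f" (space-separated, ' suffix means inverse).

  after f': (1 5 2)
  after r: (1 7 5 4)(2 6)

f' r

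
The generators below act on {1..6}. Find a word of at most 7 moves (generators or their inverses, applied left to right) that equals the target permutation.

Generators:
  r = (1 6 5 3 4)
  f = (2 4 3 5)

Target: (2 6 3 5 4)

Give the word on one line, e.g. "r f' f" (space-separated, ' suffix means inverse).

  after r': (1 4 3 5 6)
  after f: (1 3 2 4 5 6)
  after r: (1 4 3 2)
  after r: (2 6 5 3)
  after f': (2 6 3 5 4)

r' f r r f'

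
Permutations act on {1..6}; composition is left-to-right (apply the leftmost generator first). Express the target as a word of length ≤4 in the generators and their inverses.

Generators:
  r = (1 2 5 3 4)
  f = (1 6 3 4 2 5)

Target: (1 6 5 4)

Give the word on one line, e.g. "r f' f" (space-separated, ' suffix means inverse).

f r'

  after f: (1 6 3 4 2 5)
  after r': (1 6 5 4)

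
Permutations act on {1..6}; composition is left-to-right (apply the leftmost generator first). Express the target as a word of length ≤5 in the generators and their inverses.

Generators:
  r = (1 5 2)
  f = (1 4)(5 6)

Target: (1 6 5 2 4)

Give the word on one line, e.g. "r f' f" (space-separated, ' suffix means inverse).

r f f f

  after r: (1 5 2)
  after f: (1 6 5 2 4)
  after f: (1 5 2)
  after f: (1 6 5 2 4)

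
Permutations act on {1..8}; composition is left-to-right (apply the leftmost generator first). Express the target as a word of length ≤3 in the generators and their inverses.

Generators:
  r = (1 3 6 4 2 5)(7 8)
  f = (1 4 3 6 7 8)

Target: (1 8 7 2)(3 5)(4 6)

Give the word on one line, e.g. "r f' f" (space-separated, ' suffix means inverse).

  after f': (1 8 7 6 3 4)
  after r: (1 7 4 3 2 5)
  after r: (1 8 7 2)(3 5)(4 6)

f' r r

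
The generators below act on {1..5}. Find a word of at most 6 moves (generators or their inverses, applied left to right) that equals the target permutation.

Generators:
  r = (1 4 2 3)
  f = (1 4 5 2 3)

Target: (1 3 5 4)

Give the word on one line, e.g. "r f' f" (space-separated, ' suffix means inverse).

  after f': (1 3 2 5 4)
  after r: (2 5)
  after r: (1 4 2 5 3)
  after r: (1 2 5)(3 4)
  after f: (1 3 5 4)

f' r r r f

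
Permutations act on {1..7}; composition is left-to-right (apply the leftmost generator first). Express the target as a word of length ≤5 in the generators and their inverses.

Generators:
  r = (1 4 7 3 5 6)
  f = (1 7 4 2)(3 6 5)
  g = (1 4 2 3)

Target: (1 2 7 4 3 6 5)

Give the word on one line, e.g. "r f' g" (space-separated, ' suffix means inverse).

  after f': (1 2 4 7)(3 5 6)
  after f': (1 4)(2 7)(3 6 5)
  after r': (2 4 6 3 5 7)
  after f': (1 2 7 4 3 6 5)

f' f' r' f'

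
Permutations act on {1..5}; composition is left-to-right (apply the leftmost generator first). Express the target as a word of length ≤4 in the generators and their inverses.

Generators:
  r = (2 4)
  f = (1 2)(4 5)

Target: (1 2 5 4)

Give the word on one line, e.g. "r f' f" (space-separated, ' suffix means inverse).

  after r: (2 4)
  after f': (1 2 5 4)
  after r': (1 4)(2 5)
  after r': (1 2 5 4)

r f' r' r'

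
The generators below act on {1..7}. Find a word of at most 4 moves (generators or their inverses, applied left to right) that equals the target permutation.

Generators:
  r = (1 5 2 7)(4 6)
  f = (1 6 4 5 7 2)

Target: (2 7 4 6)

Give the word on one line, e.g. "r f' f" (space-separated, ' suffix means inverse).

r f r

  after r: (1 5 2 7)(4 6)
  after f: (1 7 6 5)
  after r: (2 7 4 6)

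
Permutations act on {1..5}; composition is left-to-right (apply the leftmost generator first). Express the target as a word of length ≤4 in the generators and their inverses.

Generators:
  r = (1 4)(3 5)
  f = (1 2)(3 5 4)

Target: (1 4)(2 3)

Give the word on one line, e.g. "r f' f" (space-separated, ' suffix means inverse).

r f r f

  after r: (1 4)(3 5)
  after f: (1 3 4 2)
  after r: (1 5 3)(2 4)
  after f: (1 4)(2 3)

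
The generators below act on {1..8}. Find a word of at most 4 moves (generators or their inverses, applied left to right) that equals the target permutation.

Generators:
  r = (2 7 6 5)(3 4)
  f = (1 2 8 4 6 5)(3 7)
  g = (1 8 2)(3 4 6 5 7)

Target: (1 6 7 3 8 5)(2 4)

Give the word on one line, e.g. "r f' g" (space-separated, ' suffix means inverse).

  after r: (2 7 6 5)(3 4)
  after f': (1 5)(2 3 8)(4 7)
  after r': (1 6 7 3 8 5)(2 4)

r f' r'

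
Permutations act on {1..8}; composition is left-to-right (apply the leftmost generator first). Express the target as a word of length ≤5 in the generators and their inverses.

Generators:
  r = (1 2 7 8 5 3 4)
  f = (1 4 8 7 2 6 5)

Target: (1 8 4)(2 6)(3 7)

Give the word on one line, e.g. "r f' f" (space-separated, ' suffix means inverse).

f r' r' r'

  after f: (1 4 8 7 2 6 5)
  after r': (1 3 5 4 7)(2 6 8)
  after r': (1 5 3 8)(2 6 7 4)
  after r': (1 8 4)(2 6)(3 7)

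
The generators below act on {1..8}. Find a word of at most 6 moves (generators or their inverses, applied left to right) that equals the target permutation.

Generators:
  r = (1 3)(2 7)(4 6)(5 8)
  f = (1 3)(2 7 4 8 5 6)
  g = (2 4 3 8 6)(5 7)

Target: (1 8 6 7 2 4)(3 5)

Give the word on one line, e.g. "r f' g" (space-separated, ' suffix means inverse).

  after r: (1 3)(2 7)(4 6)(5 8)
  after g': (1 4 8 7 6 2 5 3)
  after f': (1 7 5)(2 8)
  after g: (1 5)(2 6)(3 8 4)
  after r': (1 8 6 7 2 4)(3 5)

r g' f' g r'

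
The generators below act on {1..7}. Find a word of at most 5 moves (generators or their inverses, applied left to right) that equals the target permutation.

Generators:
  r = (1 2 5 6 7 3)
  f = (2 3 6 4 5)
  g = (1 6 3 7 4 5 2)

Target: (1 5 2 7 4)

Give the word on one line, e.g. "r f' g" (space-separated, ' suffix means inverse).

r f f r'

  after r: (1 2 5 6 7 3)
  after f: (1 3)(4 5)(6 7)
  after f: (1 6 7 4 2 3)
  after r': (1 5 2 7 4)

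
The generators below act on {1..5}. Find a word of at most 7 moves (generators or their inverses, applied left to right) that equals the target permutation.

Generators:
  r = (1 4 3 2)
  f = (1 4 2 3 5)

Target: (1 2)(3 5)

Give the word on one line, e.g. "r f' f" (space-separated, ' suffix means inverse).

  after r: (1 4 3 2)
  after f: (1 2 4 5)
  after r: (2 3)(4 5)
  after f: (1 4)(2 5)
  after f: (1 2)(3 5)

r f r f f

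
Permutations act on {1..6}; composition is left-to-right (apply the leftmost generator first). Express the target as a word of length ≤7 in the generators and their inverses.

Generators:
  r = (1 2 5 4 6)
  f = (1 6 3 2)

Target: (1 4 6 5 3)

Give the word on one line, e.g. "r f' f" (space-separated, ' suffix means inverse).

  after r: (1 2 5 4 6)
  after r: (1 5 6 2 4)
  after r: (1 4 2 6 5)
  after f: (1 4)(2 3)(5 6)
  after f: (1 4 6 5 3)

r r r f f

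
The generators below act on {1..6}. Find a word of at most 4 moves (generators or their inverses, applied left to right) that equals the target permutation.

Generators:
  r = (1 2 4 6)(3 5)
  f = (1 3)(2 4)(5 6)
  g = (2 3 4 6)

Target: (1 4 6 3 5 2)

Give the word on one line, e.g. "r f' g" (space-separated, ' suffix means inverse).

  after r': (1 6 4 2)(3 5)
  after f': (1 5)(2 3 6)
  after f': (1 6 4 2)(3 5)
  after g': (1 4 6 3 5 2)

r' f' f' g'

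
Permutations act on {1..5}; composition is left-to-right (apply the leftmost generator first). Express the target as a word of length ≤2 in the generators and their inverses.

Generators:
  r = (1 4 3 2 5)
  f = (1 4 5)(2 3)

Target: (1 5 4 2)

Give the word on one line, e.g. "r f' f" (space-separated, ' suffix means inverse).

  after r: (1 4 3 2 5)
  after f: (1 5 4 2)

r f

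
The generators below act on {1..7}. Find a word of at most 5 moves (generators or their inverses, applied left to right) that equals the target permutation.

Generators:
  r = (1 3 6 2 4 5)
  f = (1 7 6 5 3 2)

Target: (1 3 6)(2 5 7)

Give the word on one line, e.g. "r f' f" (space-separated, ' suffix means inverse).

  after f: (1 7 6 5 3 2)
  after f: (1 6 3)(2 7 5)
  after f: (1 5)(2 6)(3 7)
  after f: (1 3 6)(2 5 7)

f f f f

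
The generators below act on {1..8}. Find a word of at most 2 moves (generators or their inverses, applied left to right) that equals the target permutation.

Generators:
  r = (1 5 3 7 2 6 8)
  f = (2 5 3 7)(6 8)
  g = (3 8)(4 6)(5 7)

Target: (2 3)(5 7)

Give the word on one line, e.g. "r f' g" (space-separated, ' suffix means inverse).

  after f': (2 7 3 5)(6 8)
  after f': (2 3)(5 7)

f' f'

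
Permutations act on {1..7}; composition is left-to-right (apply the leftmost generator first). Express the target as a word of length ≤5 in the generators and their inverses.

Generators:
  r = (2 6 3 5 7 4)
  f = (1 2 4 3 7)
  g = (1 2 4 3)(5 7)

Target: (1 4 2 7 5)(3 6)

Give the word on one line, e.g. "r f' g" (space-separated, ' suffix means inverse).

  after r': (2 4 7 5 3 6)
  after f': (1 7 5 4 3 6)
  after f': (1 3 6 7 5 2)
  after f': (1 4 2 7 5)(3 6)

r' f' f' f'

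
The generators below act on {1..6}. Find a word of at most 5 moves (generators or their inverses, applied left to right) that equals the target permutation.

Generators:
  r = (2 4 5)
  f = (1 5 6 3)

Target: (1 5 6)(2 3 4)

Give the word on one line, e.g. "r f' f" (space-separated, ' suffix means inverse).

r' f r f r'

  after r': (2 5 4)
  after f: (1 5 4 2 6 3)
  after r: (1 2 6 3)
  after f: (1 2 3 5 6)
  after r': (1 5 6)(2 3 4)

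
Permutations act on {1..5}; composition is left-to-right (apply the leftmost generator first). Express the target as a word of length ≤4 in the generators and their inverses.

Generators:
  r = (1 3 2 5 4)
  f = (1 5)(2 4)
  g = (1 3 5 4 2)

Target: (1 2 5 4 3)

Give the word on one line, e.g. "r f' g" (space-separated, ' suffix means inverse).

  after g: (1 3 5 4 2)
  after r: (1 2 3 4 5)
  after g': (1 4 3 5 2)
  after f': (1 2 5 4 3)

g r g' f'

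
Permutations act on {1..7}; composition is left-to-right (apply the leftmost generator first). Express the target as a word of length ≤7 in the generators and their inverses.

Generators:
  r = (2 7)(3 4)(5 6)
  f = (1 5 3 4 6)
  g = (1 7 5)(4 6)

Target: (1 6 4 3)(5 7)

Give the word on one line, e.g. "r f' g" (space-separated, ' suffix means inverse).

  after f': (1 6 4 3 5)
  after g: (1 4 3)(5 7)
  after g: (1 6 4 3 7)
  after g: (1 4 3 5)
  after g: (1 6 4 3)(5 7)

f' g g g g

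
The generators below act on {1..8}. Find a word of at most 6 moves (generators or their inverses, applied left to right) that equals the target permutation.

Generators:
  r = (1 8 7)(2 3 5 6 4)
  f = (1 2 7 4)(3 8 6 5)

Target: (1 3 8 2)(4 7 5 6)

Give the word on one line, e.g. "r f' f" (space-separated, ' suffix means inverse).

  after r': (1 7 8)(2 4 6 5 3)
  after f: (1 4 5 8 2)(3 7 6)
  after f: (3 4)(5 6 8 7)
  after f: (1 2 7 3)(4 8)
  after r: (1 3 8 2)(4 7 5 6)

r' f f f r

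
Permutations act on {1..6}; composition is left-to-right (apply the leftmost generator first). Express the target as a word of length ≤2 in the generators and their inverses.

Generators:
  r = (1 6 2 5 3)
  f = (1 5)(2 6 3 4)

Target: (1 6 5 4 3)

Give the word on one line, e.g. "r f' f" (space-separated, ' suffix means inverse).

  after r': (1 3 5 2 6)
  after f': (1 6 5 4 3)

r' f'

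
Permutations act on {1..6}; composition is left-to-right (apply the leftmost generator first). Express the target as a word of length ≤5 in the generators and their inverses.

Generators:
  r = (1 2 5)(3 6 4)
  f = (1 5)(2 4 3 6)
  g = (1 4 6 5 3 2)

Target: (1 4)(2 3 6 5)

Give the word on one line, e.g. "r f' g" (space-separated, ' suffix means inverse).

  after f': (1 5)(2 6 3 4)
  after r': (1 2 3 6 4)
  after f': (1 6 2 4 5)
  after r: (1 4)(2 3 6 5)

f' r' f' r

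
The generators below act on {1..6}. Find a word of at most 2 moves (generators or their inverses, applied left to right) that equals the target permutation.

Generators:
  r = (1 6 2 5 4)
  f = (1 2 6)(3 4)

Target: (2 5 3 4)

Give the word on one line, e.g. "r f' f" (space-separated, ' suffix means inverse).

r f

  after r: (1 6 2 5 4)
  after f: (2 5 3 4)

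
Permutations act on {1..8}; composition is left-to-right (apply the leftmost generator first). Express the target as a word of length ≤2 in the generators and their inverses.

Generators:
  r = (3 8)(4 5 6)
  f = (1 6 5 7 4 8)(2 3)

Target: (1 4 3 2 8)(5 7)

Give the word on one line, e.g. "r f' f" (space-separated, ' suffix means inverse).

f r

  after f: (1 6 5 7 4 8)(2 3)
  after r: (1 4 3 2 8)(5 7)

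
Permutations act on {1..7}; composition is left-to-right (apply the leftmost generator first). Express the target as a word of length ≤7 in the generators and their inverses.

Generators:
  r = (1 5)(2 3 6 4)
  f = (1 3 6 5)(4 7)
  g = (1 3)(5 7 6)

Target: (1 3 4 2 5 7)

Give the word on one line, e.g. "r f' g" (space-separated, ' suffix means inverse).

g g r g' f'

  after g: (1 3)(5 7 6)
  after g: (5 6 7)
  after r: (1 5 4 2 3 6 7)
  after g': (1 6 5 4 2)(3 7)
  after f': (1 3 4 2 5 7)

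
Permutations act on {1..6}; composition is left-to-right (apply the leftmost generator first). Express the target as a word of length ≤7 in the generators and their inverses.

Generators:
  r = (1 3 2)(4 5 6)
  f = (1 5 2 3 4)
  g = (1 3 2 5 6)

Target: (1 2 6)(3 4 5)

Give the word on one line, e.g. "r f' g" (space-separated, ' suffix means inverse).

g r r f g'

  after g: (1 3 2 5 6)
  after r: (1 2 6 3)(4 5)
  after r: (2 4 6)
  after f: (1 5 2)(3 4 6)
  after g': (1 2 6)(3 4 5)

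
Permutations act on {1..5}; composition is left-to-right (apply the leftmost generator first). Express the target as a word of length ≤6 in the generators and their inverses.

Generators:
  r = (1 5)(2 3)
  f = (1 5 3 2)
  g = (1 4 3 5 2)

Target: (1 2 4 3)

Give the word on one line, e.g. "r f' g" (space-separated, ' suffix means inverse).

  after r': (1 5)(2 3)
  after f': (2 5)
  after r': (1 5 3 2)
  after g: (1 2 4 3)

r' f' r' g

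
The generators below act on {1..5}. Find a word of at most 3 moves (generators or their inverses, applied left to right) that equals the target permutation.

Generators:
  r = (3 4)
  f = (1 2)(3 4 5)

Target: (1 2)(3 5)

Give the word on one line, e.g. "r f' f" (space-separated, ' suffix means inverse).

r' f

  after r': (3 4)
  after f: (1 2)(3 5)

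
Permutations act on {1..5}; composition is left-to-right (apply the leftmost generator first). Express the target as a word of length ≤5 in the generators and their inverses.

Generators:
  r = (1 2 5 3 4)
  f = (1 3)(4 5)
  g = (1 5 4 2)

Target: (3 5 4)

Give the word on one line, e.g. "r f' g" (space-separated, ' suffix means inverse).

  after r: (1 2 5 3 4)
  after f': (1 2 4 3 5)
  after r: (1 5 2)
  after r: (1 3 4)
  after f: (3 5 4)

r f' r r f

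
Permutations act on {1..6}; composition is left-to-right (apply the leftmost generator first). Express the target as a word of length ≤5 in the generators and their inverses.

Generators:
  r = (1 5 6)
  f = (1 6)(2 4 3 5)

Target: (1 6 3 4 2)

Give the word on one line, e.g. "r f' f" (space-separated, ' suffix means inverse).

  after r': (1 6 5)
  after f': (2 5 6 3 4)
  after r': (1 6 3 4 2)

r' f' r'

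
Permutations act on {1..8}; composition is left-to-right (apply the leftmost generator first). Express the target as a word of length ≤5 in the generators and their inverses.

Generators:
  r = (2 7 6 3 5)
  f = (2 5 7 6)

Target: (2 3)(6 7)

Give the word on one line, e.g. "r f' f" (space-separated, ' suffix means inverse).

  after r: (2 7 6 3 5)
  after f': (2 5 6 3)
  after r': (2 3 5 7)
  after f': (2 3)(6 7)

r f' r' f'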